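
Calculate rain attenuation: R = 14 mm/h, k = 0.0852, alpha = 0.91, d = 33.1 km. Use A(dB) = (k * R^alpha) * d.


gamma = 0.0852 * 14^0.91 = 0.940624 dB/km
A = 0.940624 * 33.1 = 31.13 dB

31.13 dB


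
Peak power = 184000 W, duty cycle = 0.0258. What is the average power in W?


P_avg = 184000 * 0.0258 = 4747.2 W

4747.2 W


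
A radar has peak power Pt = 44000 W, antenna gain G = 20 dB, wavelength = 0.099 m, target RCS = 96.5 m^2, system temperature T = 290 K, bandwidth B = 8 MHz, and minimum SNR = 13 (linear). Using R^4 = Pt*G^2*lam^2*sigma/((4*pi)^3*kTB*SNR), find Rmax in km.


G_lin = 10^(20/10) = 100.0
R^4 = 44000 * 100.0^2 * 0.099^2 * 96.5 / ((4*pi)^3 * 1.38e-23 * 290 * 8000000.0 * 13)
R^4 = 5.03861e17 m^4
R_max = (5.03861e17)^(1/4) = 26642.7 m = 26.6 km

26.6 km


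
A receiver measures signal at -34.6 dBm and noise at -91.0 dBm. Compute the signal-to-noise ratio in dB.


SNR = -34.6 - (-91.0) = 56.4 dB

56.4 dB


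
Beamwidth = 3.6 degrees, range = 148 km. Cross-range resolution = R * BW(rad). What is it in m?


BW_rad = 0.062831853
CR = 148000 * 0.062831853 = 9299.1 m

9299.1 m


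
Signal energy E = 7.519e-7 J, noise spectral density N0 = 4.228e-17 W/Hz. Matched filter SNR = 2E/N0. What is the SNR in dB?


SNR_lin = 2 * 7.519e-7 / 4.228e-17 = 3.557e10
SNR_dB = 10*log10(3.557e10) = 105.5 dB

105.5 dB


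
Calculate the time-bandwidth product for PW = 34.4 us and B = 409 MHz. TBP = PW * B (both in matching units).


TBP = 34.4 * 409 = 14069.6

14069.6


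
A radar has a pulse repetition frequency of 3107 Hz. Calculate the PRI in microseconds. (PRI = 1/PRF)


PRI = 1/3107 = 0.0003218539 s = 321.9 us

321.9 us


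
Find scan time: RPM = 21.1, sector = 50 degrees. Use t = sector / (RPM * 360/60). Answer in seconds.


t = 50 / (21.1 * 360) * 60 = 0.39 s

0.39 s


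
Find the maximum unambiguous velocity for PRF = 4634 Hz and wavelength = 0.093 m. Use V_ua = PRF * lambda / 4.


V_ua = 4634 * 0.093 / 4 = 107.7 m/s

107.7 m/s


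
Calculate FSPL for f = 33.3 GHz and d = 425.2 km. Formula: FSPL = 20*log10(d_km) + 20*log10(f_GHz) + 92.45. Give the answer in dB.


20*log10(425.2) = 52.57
20*log10(33.3) = 30.45
FSPL = 175.5 dB

175.5 dB


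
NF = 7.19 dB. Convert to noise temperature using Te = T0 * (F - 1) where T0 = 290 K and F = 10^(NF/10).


NF_lin = 10^(7.19/10) = 5.236004
Te = 290 * (5.236004 - 1) = 1228.4 K

1228.4 K


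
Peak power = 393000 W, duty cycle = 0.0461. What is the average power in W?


P_avg = 393000 * 0.0461 = 18117.3 W

18117.3 W


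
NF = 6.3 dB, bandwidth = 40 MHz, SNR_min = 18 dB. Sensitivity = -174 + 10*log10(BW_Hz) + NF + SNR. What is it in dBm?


10*log10(40000000.0) = 76.02
S = -174 + 76.02 + 6.3 + 18 = -73.7 dBm

-73.7 dBm


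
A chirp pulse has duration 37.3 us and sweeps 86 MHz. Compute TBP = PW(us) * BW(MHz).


TBP = 37.3 * 86 = 3207.8

3207.8


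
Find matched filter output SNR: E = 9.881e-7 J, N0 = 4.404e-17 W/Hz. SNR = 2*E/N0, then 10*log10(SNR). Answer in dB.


SNR_lin = 2 * 9.881e-7 / 4.404e-17 = 4.487e10
SNR_dB = 10*log10(4.487e10) = 106.5 dB

106.5 dB


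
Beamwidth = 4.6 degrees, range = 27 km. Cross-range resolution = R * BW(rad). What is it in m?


BW_rad = 0.080285146
CR = 27000 * 0.080285146 = 2167.7 m

2167.7 m


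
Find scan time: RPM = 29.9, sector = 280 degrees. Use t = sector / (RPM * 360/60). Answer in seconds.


t = 280 / (29.9 * 360) * 60 = 1.56 s

1.56 s


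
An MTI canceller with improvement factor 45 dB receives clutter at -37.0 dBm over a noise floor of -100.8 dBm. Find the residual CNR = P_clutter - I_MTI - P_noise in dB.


CNR = -37.0 - 45 - (-100.8) = 18.8 dB

18.8 dB


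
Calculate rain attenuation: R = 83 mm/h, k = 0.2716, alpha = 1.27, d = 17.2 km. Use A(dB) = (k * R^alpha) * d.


gamma = 0.2716 * 83^1.27 = 74.329112 dB/km
A = 74.329112 * 17.2 = 1278.46 dB

1278.46 dB


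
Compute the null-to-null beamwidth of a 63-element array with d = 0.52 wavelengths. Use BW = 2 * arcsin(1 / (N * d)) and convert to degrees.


1/(N*d) = 1/(63*0.52) = 0.030525
BW = 2*arcsin(0.030525) = 3.5 degrees

3.5 degrees


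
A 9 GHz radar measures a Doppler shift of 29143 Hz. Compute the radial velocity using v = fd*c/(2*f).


v = 29143 * 3e8 / (2 * 9000000000.0) = 485.7 m/s

485.7 m/s


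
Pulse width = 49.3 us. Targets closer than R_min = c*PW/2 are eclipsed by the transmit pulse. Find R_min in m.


R_min = 3e8 * 49.3e-6 / 2 = 7395.0 m

7395.0 m


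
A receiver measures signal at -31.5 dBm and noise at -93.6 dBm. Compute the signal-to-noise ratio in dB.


SNR = -31.5 - (-93.6) = 62.1 dB

62.1 dB


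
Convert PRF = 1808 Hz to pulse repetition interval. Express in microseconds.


PRI = 1/1808 = 0.0005530973 s = 553.1 us

553.1 us


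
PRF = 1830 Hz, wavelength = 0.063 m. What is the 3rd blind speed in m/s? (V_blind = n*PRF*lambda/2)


V_blind = 3 * 1830 * 0.063 / 2 = 172.9 m/s

172.9 m/s


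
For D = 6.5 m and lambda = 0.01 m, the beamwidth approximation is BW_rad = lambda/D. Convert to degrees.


BW_rad = 0.01 / 6.5 = 0.001538
BW_deg = 0.09 degrees

0.09 degrees


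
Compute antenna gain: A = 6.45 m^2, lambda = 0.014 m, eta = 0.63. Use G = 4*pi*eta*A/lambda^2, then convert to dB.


G_linear = 4*pi*0.63*6.45/0.014^2 = 260527.79
G_dB = 10*log10(260527.79) = 54.2 dB

54.2 dB


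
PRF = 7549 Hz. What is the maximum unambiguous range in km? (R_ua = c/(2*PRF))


R_ua = 3e8 / (2 * 7549) = 19870.2 m = 19.9 km

19.9 km


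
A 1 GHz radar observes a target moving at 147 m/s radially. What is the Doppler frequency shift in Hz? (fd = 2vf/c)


fd = 2 * 147 * 1000000000.0 / 3e8 = 980.0 Hz

980.0 Hz


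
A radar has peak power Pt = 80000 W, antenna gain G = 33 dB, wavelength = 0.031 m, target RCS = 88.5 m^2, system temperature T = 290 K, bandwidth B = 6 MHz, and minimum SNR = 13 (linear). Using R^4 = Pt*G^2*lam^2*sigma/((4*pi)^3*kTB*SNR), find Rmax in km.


G_lin = 10^(33/10) = 1995.262315
R^4 = 80000 * 1995.262315^2 * 0.031^2 * 88.5 / ((4*pi)^3 * 1.38e-23 * 290 * 6000000.0 * 13)
R^4 = 4.37276e19 m^4
R_max = (4.37276e19)^(1/4) = 81318.4 m = 81.3 km

81.3 km


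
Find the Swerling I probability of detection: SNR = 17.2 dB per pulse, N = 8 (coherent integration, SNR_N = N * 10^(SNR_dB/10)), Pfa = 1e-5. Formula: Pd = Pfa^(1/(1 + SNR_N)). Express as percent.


SNR_lin = 10^(17.2/10) = 52.48075
SNR_N = 8 * 52.48075 = 419.846
1/(1 + SNR_N) = 1/420.846 = 0.0023762
Pd = (1e-5)^0.0023762 = 0.97301
Pd = 97.3%

97.3%


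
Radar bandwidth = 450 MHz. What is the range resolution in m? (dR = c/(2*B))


dR = 3e8 / (2 * 450000000.0) = 0.33 m

0.33 m


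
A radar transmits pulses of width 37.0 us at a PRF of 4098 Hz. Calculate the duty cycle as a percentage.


DC = 37.0e-6 * 4098 * 100 = 15.16%

15.16%


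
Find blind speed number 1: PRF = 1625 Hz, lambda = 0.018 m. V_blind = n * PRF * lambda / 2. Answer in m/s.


V_blind = 1 * 1625 * 0.018 / 2 = 14.6 m/s

14.6 m/s


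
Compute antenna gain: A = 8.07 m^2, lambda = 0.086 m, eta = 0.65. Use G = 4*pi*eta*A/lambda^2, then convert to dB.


G_linear = 4*pi*0.65*8.07/0.086^2 = 8912.51
G_dB = 10*log10(8912.51) = 39.5 dB

39.5 dB


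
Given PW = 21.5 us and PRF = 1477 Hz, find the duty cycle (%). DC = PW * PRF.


DC = 21.5e-6 * 1477 * 100 = 3.18%

3.18%


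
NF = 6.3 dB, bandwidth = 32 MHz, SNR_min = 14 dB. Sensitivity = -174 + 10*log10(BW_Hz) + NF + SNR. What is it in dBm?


10*log10(32000000.0) = 75.05
S = -174 + 75.05 + 6.3 + 14 = -78.6 dBm

-78.6 dBm


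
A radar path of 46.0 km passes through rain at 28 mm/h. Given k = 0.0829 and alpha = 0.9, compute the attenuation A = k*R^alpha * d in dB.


gamma = 0.0829 * 28^0.9 = 1.6634 dB/km
A = 1.6634 * 46.0 = 76.52 dB

76.52 dB


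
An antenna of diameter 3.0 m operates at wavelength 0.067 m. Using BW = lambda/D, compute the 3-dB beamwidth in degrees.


BW_rad = 0.067 / 3.0 = 0.022333
BW_deg = 1.28 degrees

1.28 degrees


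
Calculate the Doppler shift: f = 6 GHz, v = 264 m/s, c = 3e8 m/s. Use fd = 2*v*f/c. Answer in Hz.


fd = 2 * 264 * 6000000000.0 / 3e8 = 10560.0 Hz

10560.0 Hz


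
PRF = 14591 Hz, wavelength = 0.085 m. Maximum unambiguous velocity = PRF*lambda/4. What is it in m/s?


V_ua = 14591 * 0.085 / 4 = 310.1 m/s

310.1 m/s


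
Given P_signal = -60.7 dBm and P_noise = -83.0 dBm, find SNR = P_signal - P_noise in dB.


SNR = -60.7 - (-83.0) = 22.3 dB

22.3 dB


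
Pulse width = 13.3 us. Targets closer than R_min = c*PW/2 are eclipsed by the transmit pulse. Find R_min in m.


R_min = 3e8 * 13.3e-6 / 2 = 1995.0 m

1995.0 m


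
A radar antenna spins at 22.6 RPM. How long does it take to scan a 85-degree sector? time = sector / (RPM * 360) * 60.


t = 85 / (22.6 * 360) * 60 = 0.63 s

0.63 s


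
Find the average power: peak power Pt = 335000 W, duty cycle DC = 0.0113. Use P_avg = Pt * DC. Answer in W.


P_avg = 335000 * 0.0113 = 3785.5 W

3785.5 W


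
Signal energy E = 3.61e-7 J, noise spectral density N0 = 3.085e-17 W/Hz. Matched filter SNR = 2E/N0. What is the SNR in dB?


SNR_lin = 2 * 3.61e-7 / 3.085e-17 = 2.34e10
SNR_dB = 10*log10(2.34e10) = 103.7 dB

103.7 dB


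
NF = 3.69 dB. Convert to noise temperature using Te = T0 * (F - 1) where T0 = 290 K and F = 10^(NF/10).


NF_lin = 10^(3.69/10) = 2.338837
Te = 290 * (2.338837 - 1) = 388.3 K

388.3 K


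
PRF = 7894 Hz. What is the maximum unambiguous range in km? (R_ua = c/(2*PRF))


R_ua = 3e8 / (2 * 7894) = 19001.8 m = 19.0 km

19.0 km


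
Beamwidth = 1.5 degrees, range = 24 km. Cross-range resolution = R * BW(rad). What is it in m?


BW_rad = 0.026179939
CR = 24000 * 0.026179939 = 628.3 m

628.3 m


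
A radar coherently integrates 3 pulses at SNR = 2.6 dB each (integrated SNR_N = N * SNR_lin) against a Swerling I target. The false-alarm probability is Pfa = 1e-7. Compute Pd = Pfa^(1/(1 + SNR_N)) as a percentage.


SNR_lin = 10^(2.6/10) = 1.8197
SNR_N = 3 * 1.8197 = 5.4591
1/(1 + SNR_N) = 1/6.4591 = 0.1548203
Pd = (1e-7)^0.1548203 = 0.08246
Pd = 8.2%

8.2%


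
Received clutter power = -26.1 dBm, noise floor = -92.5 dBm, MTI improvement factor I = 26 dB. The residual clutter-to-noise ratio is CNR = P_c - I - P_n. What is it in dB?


CNR = -26.1 - 26 - (-92.5) = 40.4 dB

40.4 dB


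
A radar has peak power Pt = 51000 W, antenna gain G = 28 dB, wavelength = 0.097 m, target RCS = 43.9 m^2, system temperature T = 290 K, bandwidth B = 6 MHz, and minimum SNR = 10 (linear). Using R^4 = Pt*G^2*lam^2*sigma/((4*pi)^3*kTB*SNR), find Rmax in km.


G_lin = 10^(28/10) = 630.957344
R^4 = 51000 * 630.957344^2 * 0.097^2 * 43.9 / ((4*pi)^3 * 1.38e-23 * 290 * 6000000.0 * 10)
R^4 = 1.76003e19 m^4
R_max = (1.76003e19)^(1/4) = 64770.9 m = 64.8 km

64.8 km


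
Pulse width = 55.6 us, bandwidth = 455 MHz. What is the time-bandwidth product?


TBP = 55.6 * 455 = 25298.0

25298.0


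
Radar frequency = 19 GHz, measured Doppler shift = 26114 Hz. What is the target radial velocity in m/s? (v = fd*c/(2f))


v = 26114 * 3e8 / (2 * 19000000000.0) = 206.2 m/s

206.2 m/s


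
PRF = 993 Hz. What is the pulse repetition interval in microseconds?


PRI = 1/993 = 0.0010070493 s = 1007.0 us

1007.0 us


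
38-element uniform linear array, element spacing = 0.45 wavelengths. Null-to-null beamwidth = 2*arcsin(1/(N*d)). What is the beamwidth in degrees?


1/(N*d) = 1/(38*0.45) = 0.05848
BW = 2*arcsin(0.05848) = 6.7 degrees

6.7 degrees


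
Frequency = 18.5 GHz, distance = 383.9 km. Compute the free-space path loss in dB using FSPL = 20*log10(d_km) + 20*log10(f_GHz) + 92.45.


20*log10(383.9) = 51.68
20*log10(18.5) = 25.34
FSPL = 169.5 dB

169.5 dB


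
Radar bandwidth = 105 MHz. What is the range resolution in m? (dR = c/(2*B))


dR = 3e8 / (2 * 105000000.0) = 1.43 m

1.43 m


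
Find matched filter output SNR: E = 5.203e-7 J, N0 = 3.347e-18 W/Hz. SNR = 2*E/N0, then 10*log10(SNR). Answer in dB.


SNR_lin = 2 * 5.203e-7 / 3.347e-18 = 3.109e11
SNR_dB = 10*log10(3.109e11) = 114.9 dB

114.9 dB


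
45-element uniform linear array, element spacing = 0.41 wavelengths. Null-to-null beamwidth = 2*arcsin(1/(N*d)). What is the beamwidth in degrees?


1/(N*d) = 1/(45*0.41) = 0.054201
BW = 2*arcsin(0.054201) = 6.2 degrees

6.2 degrees


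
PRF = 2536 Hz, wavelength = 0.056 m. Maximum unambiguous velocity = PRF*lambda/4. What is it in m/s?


V_ua = 2536 * 0.056 / 4 = 35.5 m/s

35.5 m/s


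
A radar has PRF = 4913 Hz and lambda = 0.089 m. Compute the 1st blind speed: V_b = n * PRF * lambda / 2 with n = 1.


V_blind = 1 * 4913 * 0.089 / 2 = 218.6 m/s

218.6 m/s


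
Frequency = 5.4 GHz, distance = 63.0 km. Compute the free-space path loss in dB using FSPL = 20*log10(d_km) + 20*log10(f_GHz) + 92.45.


20*log10(63.0) = 35.99
20*log10(5.4) = 14.65
FSPL = 143.1 dB

143.1 dB


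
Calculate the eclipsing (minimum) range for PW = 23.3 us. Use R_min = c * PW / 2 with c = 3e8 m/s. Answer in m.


R_min = 3e8 * 23.3e-6 / 2 = 3495.0 m

3495.0 m


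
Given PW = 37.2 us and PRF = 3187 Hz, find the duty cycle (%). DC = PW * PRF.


DC = 37.2e-6 * 3187 * 100 = 11.86%

11.86%


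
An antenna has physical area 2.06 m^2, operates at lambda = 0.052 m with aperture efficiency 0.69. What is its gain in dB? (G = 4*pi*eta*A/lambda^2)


G_linear = 4*pi*0.69*2.06/0.052^2 = 6605.71
G_dB = 10*log10(6605.71) = 38.2 dB

38.2 dB


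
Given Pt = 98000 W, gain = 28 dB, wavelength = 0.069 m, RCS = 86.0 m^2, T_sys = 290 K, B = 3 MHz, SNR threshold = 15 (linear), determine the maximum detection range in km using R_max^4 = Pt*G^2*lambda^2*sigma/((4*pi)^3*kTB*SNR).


G_lin = 10^(28/10) = 630.957344
R^4 = 98000 * 630.957344^2 * 0.069^2 * 86.0 / ((4*pi)^3 * 1.38e-23 * 290 * 3000000.0 * 15)
R^4 = 4.46996e19 m^4
R_max = (4.46996e19)^(1/4) = 81766.6 m = 81.8 km

81.8 km


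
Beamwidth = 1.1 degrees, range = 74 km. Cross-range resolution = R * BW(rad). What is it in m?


BW_rad = 0.019198622
CR = 74000 * 0.019198622 = 1420.7 m

1420.7 m


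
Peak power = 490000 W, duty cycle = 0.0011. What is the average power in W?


P_avg = 490000 * 0.0011 = 539.0 W

539.0 W


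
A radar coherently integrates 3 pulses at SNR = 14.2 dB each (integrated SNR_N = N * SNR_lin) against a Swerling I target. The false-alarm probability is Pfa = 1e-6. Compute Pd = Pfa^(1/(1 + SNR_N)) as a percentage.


SNR_lin = 10^(14.2/10) = 26.30268
SNR_N = 3 * 26.30268 = 78.90804
1/(1 + SNR_N) = 1/79.90804 = 0.0125144
Pd = (1e-6)^0.0125144 = 0.84123
Pd = 84.1%

84.1%


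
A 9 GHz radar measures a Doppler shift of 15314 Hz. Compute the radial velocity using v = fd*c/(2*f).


v = 15314 * 3e8 / (2 * 9000000000.0) = 255.2 m/s

255.2 m/s


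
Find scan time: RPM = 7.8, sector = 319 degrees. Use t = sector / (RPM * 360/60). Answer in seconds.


t = 319 / (7.8 * 360) * 60 = 6.82 s

6.82 s


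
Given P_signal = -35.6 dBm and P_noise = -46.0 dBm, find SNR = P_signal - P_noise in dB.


SNR = -35.6 - (-46.0) = 10.4 dB

10.4 dB


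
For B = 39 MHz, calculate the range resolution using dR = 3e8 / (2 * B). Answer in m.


dR = 3e8 / (2 * 39000000.0) = 3.85 m

3.85 m


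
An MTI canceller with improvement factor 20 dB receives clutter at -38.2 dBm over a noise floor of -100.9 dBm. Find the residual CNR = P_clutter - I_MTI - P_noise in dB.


CNR = -38.2 - 20 - (-100.9) = 42.7 dB

42.7 dB


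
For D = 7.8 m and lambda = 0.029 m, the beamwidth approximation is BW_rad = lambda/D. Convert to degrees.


BW_rad = 0.029 / 7.8 = 0.003718
BW_deg = 0.21 degrees

0.21 degrees


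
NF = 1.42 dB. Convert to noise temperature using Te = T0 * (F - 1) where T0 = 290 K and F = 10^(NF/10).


NF_lin = 10^(1.42/10) = 1.386756
Te = 290 * (1.386756 - 1) = 112.2 K

112.2 K


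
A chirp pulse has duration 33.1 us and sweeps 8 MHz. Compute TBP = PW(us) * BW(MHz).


TBP = 33.1 * 8 = 264.8

264.8


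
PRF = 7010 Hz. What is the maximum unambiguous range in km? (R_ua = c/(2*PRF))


R_ua = 3e8 / (2 * 7010) = 21398.0 m = 21.4 km

21.4 km


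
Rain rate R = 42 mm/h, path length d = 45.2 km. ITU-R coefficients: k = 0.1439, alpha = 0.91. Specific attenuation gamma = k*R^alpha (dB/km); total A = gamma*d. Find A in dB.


gamma = 0.1439 * 42^0.91 = 4.317354 dB/km
A = 4.317354 * 45.2 = 195.14 dB

195.14 dB


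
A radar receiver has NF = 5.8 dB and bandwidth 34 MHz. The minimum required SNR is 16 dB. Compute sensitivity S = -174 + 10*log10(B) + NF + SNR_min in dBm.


10*log10(34000000.0) = 75.31
S = -174 + 75.31 + 5.8 + 16 = -76.9 dBm

-76.9 dBm


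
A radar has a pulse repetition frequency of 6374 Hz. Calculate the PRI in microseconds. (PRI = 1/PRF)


PRI = 1/6374 = 0.0001568874 s = 156.9 us

156.9 us


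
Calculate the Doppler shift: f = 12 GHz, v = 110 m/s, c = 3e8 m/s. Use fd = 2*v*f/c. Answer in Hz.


fd = 2 * 110 * 12000000000.0 / 3e8 = 8800.0 Hz

8800.0 Hz


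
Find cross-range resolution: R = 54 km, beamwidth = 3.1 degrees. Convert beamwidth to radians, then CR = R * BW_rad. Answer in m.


BW_rad = 0.054105207
CR = 54000 * 0.054105207 = 2921.7 m

2921.7 m


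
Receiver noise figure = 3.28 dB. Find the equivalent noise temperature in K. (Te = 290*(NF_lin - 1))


NF_lin = 10^(3.28/10) = 2.128139
Te = 290 * (2.128139 - 1) = 327.2 K

327.2 K


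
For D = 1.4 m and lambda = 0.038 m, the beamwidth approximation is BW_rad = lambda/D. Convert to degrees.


BW_rad = 0.038 / 1.4 = 0.027143
BW_deg = 1.56 degrees

1.56 degrees


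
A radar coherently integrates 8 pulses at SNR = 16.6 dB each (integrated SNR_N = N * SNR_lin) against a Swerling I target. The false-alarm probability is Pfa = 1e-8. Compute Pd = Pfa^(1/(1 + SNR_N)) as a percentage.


SNR_lin = 10^(16.6/10) = 45.70882
SNR_N = 8 * 45.70882 = 365.67056
1/(1 + SNR_N) = 1/366.67056 = 0.0027272
Pd = (1e-8)^0.0027272 = 0.951
Pd = 95.1%

95.1%


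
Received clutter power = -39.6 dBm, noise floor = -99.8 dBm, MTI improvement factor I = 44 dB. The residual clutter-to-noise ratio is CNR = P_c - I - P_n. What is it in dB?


CNR = -39.6 - 44 - (-99.8) = 16.2 dB

16.2 dB


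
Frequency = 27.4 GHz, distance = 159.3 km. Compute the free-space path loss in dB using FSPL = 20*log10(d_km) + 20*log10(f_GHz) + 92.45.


20*log10(159.3) = 44.04
20*log10(27.4) = 28.76
FSPL = 165.2 dB

165.2 dB


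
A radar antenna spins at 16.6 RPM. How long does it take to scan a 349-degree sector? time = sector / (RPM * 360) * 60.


t = 349 / (16.6 * 360) * 60 = 3.5 s

3.5 s


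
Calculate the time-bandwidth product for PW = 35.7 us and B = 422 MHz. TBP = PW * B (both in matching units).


TBP = 35.7 * 422 = 15065.4

15065.4


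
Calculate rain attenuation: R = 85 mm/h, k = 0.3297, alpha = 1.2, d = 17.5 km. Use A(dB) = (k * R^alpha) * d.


gamma = 0.3297 * 85^1.2 = 68.143064 dB/km
A = 68.143064 * 17.5 = 1192.5 dB

1192.5 dB


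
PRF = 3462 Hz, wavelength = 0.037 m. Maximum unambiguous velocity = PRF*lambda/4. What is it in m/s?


V_ua = 3462 * 0.037 / 4 = 32.0 m/s

32.0 m/s


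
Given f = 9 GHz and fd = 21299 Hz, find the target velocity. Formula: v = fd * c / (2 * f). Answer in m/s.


v = 21299 * 3e8 / (2 * 9000000000.0) = 355.0 m/s

355.0 m/s


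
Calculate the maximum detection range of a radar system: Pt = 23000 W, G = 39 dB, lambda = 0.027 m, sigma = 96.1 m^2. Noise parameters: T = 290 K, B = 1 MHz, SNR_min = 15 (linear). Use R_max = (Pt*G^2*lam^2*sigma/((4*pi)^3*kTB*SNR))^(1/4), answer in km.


G_lin = 10^(39/10) = 7943.282347
R^4 = 23000 * 7943.282347^2 * 0.027^2 * 96.1 / ((4*pi)^3 * 1.38e-23 * 290 * 1000000.0 * 15)
R^4 = 8.53455e20 m^4
R_max = (8.53455e20)^(1/4) = 170920.9 m = 170.9 km

170.9 km


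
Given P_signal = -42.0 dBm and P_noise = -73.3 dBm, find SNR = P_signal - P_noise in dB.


SNR = -42.0 - (-73.3) = 31.3 dB

31.3 dB


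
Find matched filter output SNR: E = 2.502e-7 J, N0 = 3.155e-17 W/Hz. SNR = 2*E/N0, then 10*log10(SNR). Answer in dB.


SNR_lin = 2 * 2.502e-7 / 3.155e-17 = 1.586e10
SNR_dB = 10*log10(1.586e10) = 102.0 dB

102.0 dB


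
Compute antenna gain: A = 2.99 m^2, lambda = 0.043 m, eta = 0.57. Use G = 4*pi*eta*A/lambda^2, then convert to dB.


G_linear = 4*pi*0.57*2.99/0.043^2 = 11582.95
G_dB = 10*log10(11582.95) = 40.6 dB

40.6 dB


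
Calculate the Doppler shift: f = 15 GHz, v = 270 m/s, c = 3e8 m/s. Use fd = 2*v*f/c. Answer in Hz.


fd = 2 * 270 * 15000000000.0 / 3e8 = 27000.0 Hz

27000.0 Hz


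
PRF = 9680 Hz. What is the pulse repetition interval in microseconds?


PRI = 1/9680 = 0.0001033058 s = 103.3 us

103.3 us


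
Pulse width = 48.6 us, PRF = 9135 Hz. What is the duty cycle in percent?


DC = 48.6e-6 * 9135 * 100 = 44.4%

44.4%


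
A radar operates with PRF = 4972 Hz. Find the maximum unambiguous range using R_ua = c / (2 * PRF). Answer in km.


R_ua = 3e8 / (2 * 4972) = 30168.9 m = 30.2 km

30.2 km


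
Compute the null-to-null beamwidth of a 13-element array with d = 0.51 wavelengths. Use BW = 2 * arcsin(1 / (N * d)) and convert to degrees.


1/(N*d) = 1/(13*0.51) = 0.15083
BW = 2*arcsin(0.15083) = 17.4 degrees

17.4 degrees


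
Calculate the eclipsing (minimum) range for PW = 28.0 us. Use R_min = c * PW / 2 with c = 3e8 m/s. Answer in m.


R_min = 3e8 * 28.0e-6 / 2 = 4200.0 m

4200.0 m


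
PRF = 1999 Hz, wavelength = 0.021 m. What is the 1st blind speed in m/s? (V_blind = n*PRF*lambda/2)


V_blind = 1 * 1999 * 0.021 / 2 = 21.0 m/s

21.0 m/s


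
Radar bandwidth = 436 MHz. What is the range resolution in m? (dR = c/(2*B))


dR = 3e8 / (2 * 436000000.0) = 0.34 m

0.34 m


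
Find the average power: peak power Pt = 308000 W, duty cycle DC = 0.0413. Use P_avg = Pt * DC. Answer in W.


P_avg = 308000 * 0.0413 = 12720.4 W

12720.4 W


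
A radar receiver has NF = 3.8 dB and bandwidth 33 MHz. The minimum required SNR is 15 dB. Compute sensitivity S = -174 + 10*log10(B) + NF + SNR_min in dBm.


10*log10(33000000.0) = 75.19
S = -174 + 75.19 + 3.8 + 15 = -80.0 dBm

-80.0 dBm


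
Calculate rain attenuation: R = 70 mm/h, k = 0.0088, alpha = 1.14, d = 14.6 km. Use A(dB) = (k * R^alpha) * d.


gamma = 0.0088 * 70^1.14 = 1.116592 dB/km
A = 1.116592 * 14.6 = 16.3 dB

16.3 dB


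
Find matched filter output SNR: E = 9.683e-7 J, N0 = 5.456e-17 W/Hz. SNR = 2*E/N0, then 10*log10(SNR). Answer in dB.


SNR_lin = 2 * 9.683e-7 / 5.456e-17 = 3.549e10
SNR_dB = 10*log10(3.549e10) = 105.5 dB

105.5 dB


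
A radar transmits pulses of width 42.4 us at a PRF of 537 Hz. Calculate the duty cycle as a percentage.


DC = 42.4e-6 * 537 * 100 = 2.28%

2.28%


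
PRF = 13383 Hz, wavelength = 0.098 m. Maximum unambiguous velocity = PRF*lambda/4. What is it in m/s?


V_ua = 13383 * 0.098 / 4 = 327.9 m/s

327.9 m/s


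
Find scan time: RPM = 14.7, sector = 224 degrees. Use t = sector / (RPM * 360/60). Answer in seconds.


t = 224 / (14.7 * 360) * 60 = 2.54 s

2.54 s


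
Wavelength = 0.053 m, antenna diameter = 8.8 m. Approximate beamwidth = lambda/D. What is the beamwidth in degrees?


BW_rad = 0.053 / 8.8 = 0.006023
BW_deg = 0.35 degrees

0.35 degrees


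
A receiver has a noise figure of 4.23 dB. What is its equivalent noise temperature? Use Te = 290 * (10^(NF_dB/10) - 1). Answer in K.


NF_lin = 10^(4.23/10) = 2.6485
Te = 290 * (2.6485 - 1) = 478.1 K

478.1 K


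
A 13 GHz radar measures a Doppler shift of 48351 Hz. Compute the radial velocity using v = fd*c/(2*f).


v = 48351 * 3e8 / (2 * 13000000000.0) = 557.9 m/s

557.9 m/s


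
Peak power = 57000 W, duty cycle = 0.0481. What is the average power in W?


P_avg = 57000 * 0.0481 = 2741.7 W

2741.7 W


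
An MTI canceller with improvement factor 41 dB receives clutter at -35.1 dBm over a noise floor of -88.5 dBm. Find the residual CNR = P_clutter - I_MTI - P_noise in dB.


CNR = -35.1 - 41 - (-88.5) = 12.4 dB

12.4 dB


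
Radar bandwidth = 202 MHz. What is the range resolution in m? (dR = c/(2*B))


dR = 3e8 / (2 * 202000000.0) = 0.74 m

0.74 m


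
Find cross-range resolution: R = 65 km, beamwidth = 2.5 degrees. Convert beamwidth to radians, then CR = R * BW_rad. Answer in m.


BW_rad = 0.043633231
CR = 65000 * 0.043633231 = 2836.2 m

2836.2 m


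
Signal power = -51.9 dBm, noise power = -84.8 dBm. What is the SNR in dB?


SNR = -51.9 - (-84.8) = 32.9 dB

32.9 dB


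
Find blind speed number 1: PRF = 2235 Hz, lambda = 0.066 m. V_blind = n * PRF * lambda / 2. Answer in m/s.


V_blind = 1 * 2235 * 0.066 / 2 = 73.8 m/s

73.8 m/s


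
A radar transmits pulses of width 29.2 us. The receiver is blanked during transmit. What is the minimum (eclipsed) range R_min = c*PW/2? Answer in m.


R_min = 3e8 * 29.2e-6 / 2 = 4380.0 m

4380.0 m


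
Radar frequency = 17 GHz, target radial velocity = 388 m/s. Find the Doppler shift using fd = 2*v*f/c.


fd = 2 * 388 * 17000000000.0 / 3e8 = 43973.3 Hz

43973.3 Hz


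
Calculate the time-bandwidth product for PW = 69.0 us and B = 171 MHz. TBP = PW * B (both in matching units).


TBP = 69.0 * 171 = 11799.0

11799.0


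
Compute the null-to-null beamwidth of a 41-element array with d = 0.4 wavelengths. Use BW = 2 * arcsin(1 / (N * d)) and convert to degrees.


1/(N*d) = 1/(41*0.4) = 0.060976
BW = 2*arcsin(0.060976) = 7.0 degrees

7.0 degrees


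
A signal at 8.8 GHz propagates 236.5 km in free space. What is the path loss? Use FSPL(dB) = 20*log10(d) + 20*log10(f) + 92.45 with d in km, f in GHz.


20*log10(236.5) = 47.48
20*log10(8.8) = 18.89
FSPL = 158.8 dB

158.8 dB


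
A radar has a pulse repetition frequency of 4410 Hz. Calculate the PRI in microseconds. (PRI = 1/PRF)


PRI = 1/4410 = 0.0002267574 s = 226.8 us

226.8 us


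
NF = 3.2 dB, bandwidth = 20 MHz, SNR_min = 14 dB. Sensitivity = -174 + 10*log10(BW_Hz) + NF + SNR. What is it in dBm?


10*log10(20000000.0) = 73.01
S = -174 + 73.01 + 3.2 + 14 = -83.8 dBm

-83.8 dBm


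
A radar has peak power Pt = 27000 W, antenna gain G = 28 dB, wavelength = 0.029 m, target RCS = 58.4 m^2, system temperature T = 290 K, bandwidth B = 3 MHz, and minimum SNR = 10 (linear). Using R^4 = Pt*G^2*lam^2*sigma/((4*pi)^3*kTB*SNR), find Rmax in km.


G_lin = 10^(28/10) = 630.957344
R^4 = 27000 * 630.957344^2 * 0.029^2 * 58.4 / ((4*pi)^3 * 1.38e-23 * 290 * 3000000.0 * 10)
R^4 = 2.21587e18 m^4
R_max = (2.21587e18)^(1/4) = 38582.1 m = 38.6 km

38.6 km


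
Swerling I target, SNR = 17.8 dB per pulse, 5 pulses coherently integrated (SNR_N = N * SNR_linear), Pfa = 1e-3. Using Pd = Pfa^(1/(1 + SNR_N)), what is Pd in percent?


SNR_lin = 10^(17.8/10) = 60.25596
SNR_N = 5 * 60.25596 = 301.2798
1/(1 + SNR_N) = 1/302.2798 = 0.0033082
Pd = (1e-3)^0.0033082 = 0.97741
Pd = 97.7%

97.7%


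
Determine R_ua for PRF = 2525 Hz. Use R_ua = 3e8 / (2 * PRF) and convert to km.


R_ua = 3e8 / (2 * 2525) = 59405.9 m = 59.4 km

59.4 km


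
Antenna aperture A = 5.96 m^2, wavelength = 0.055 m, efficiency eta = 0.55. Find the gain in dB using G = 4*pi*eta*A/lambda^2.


G_linear = 4*pi*0.55*5.96/0.055^2 = 13617.38
G_dB = 10*log10(13617.38) = 41.3 dB

41.3 dB


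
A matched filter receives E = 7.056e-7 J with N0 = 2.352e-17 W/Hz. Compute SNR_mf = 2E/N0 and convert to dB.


SNR_lin = 2 * 7.056e-7 / 2.352e-17 = 6.0e10
SNR_dB = 10*log10(6.0e10) = 107.8 dB

107.8 dB


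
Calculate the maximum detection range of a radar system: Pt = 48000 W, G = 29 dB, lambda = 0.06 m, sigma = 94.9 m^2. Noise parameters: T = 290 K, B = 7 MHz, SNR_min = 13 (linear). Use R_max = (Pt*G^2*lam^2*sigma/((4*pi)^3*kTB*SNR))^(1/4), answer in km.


G_lin = 10^(29/10) = 794.328235
R^4 = 48000 * 794.328235^2 * 0.06^2 * 94.9 / ((4*pi)^3 * 1.38e-23 * 290 * 7000000.0 * 13)
R^4 = 1.43173e19 m^4
R_max = (1.43173e19)^(1/4) = 61512.8 m = 61.5 km

61.5 km


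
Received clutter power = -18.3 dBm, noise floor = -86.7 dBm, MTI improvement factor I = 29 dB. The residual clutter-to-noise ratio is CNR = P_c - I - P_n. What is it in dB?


CNR = -18.3 - 29 - (-86.7) = 39.4 dB

39.4 dB


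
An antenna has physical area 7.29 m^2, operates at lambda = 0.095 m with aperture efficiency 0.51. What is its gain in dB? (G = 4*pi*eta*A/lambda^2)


G_linear = 4*pi*0.51*7.29/0.095^2 = 5176.79
G_dB = 10*log10(5176.79) = 37.1 dB

37.1 dB


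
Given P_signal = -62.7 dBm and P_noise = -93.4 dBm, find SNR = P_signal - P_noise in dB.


SNR = -62.7 - (-93.4) = 30.7 dB

30.7 dB


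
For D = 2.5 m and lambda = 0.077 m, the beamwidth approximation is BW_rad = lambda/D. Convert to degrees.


BW_rad = 0.077 / 2.5 = 0.0308
BW_deg = 1.76 degrees

1.76 degrees


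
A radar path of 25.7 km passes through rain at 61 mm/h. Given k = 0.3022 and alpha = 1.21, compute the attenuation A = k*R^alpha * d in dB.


gamma = 0.3022 * 61^1.21 = 43.706251 dB/km
A = 43.706251 * 25.7 = 1123.25 dB

1123.25 dB


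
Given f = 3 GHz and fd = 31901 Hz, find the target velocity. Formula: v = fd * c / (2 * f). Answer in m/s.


v = 31901 * 3e8 / (2 * 3000000000.0) = 1595.1 m/s

1595.1 m/s


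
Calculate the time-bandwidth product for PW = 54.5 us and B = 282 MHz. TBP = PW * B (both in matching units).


TBP = 54.5 * 282 = 15369.0

15369.0


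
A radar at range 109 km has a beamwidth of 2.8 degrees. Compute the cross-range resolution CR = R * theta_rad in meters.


BW_rad = 0.048869219
CR = 109000 * 0.048869219 = 5326.7 m

5326.7 m


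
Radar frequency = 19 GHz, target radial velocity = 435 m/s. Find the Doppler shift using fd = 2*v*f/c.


fd = 2 * 435 * 19000000000.0 / 3e8 = 55100.0 Hz

55100.0 Hz


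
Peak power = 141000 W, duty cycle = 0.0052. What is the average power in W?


P_avg = 141000 * 0.0052 = 733.2 W

733.2 W


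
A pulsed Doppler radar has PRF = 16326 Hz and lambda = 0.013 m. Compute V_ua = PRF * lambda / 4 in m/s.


V_ua = 16326 * 0.013 / 4 = 53.1 m/s

53.1 m/s


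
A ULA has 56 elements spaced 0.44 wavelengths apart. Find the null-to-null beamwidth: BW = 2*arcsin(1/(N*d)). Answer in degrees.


1/(N*d) = 1/(56*0.44) = 0.040584
BW = 2*arcsin(0.040584) = 4.7 degrees

4.7 degrees


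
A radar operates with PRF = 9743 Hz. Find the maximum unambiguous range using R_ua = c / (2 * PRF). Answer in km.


R_ua = 3e8 / (2 * 9743) = 15395.7 m = 15.4 km

15.4 km


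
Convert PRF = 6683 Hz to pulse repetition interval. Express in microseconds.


PRI = 1/6683 = 0.0001496334 s = 149.6 us

149.6 us


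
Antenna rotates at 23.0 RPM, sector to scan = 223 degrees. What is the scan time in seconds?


t = 223 / (23.0 * 360) * 60 = 1.62 s

1.62 s


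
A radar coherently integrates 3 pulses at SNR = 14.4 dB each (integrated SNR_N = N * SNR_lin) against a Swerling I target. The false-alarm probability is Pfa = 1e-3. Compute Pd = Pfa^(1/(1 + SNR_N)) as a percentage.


SNR_lin = 10^(14.4/10) = 27.54229
SNR_N = 3 * 27.54229 = 82.62687
1/(1 + SNR_N) = 1/83.62687 = 0.0119579
Pd = (1e-3)^0.0119579 = 0.92072
Pd = 92.1%

92.1%


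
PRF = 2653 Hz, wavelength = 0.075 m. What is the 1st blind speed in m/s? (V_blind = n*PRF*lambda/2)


V_blind = 1 * 2653 * 0.075 / 2 = 99.5 m/s

99.5 m/s


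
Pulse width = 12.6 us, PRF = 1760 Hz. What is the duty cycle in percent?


DC = 12.6e-6 * 1760 * 100 = 2.22%

2.22%


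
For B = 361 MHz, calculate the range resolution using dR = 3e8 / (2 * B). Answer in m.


dR = 3e8 / (2 * 361000000.0) = 0.42 m

0.42 m


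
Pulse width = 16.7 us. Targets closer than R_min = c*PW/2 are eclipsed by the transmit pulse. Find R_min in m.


R_min = 3e8 * 16.7e-6 / 2 = 2505.0 m

2505.0 m


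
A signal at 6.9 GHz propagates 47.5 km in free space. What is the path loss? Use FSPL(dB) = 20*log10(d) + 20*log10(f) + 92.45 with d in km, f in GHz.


20*log10(47.5) = 33.53
20*log10(6.9) = 16.78
FSPL = 142.8 dB

142.8 dB


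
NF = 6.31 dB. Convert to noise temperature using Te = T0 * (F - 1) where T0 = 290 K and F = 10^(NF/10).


NF_lin = 10^(6.31/10) = 4.275629
Te = 290 * (4.275629 - 1) = 949.9 K

949.9 K


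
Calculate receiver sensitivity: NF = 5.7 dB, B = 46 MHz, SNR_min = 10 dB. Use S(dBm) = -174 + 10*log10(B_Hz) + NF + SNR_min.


10*log10(46000000.0) = 76.63
S = -174 + 76.63 + 5.7 + 10 = -81.7 dBm

-81.7 dBm


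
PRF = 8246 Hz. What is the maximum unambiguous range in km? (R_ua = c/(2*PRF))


R_ua = 3e8 / (2 * 8246) = 18190.6 m = 18.2 km

18.2 km


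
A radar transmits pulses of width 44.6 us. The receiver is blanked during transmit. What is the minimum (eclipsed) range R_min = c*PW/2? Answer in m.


R_min = 3e8 * 44.6e-6 / 2 = 6690.0 m

6690.0 m


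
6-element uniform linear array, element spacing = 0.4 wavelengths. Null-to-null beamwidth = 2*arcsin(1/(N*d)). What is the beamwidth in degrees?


1/(N*d) = 1/(6*0.4) = 0.416667
BW = 2*arcsin(0.416667) = 49.2 degrees

49.2 degrees


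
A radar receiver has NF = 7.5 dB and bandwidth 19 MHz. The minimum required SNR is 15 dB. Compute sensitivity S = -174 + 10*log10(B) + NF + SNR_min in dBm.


10*log10(19000000.0) = 72.79
S = -174 + 72.79 + 7.5 + 15 = -78.7 dBm

-78.7 dBm


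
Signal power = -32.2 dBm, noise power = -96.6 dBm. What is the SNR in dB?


SNR = -32.2 - (-96.6) = 64.4 dB

64.4 dB


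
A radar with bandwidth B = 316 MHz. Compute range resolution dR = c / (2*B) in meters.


dR = 3e8 / (2 * 316000000.0) = 0.47 m

0.47 m


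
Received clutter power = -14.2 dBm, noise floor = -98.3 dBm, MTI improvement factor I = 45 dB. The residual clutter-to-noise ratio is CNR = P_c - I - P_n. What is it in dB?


CNR = -14.2 - 45 - (-98.3) = 39.1 dB

39.1 dB


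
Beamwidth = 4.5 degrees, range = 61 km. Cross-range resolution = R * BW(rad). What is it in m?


BW_rad = 0.078539816
CR = 61000 * 0.078539816 = 4790.9 m

4790.9 m


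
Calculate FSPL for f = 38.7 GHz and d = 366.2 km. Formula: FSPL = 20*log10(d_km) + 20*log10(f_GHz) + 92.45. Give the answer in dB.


20*log10(366.2) = 51.27
20*log10(38.7) = 31.75
FSPL = 175.5 dB

175.5 dB


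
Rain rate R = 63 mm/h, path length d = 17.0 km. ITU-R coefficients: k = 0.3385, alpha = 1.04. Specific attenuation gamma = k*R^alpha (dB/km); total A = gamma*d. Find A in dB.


gamma = 0.3385 * 63^1.04 = 25.169399 dB/km
A = 25.169399 * 17.0 = 427.88 dB

427.88 dB


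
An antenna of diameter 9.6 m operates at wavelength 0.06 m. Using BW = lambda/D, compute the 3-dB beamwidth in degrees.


BW_rad = 0.06 / 9.6 = 0.00625
BW_deg = 0.36 degrees

0.36 degrees


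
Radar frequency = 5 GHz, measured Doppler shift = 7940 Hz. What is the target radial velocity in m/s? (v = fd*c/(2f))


v = 7940 * 3e8 / (2 * 5000000000.0) = 238.2 m/s

238.2 m/s


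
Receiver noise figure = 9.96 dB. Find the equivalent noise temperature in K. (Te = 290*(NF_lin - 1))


NF_lin = 10^(9.96/10) = 9.908319
Te = 290 * (9.908319 - 1) = 2583.4 K

2583.4 K


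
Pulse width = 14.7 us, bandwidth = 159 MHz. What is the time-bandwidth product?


TBP = 14.7 * 159 = 2337.3

2337.3


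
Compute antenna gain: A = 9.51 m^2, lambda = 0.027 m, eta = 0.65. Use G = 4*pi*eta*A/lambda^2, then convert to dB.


G_linear = 4*pi*0.65*9.51/0.027^2 = 106555.58
G_dB = 10*log10(106555.58) = 50.3 dB

50.3 dB


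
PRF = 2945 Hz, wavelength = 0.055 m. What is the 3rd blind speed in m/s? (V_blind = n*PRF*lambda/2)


V_blind = 3 * 2945 * 0.055 / 2 = 243.0 m/s

243.0 m/s


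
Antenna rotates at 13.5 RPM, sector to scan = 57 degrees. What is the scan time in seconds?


t = 57 / (13.5 * 360) * 60 = 0.7 s

0.7 s


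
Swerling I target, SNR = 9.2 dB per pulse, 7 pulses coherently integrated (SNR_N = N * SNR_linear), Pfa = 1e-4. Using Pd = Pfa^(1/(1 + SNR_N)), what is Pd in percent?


SNR_lin = 10^(9.2/10) = 8.31764
SNR_N = 7 * 8.31764 = 58.22348
1/(1 + SNR_N) = 1/59.22348 = 0.0168852
Pd = (1e-4)^0.0168852 = 0.85597
Pd = 85.6%

85.6%


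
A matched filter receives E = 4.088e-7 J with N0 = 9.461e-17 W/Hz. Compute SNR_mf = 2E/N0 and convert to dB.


SNR_lin = 2 * 4.088e-7 / 9.461e-17 = 8.642e9
SNR_dB = 10*log10(8.642e9) = 99.4 dB

99.4 dB


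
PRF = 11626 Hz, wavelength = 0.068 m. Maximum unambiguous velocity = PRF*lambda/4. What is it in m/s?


V_ua = 11626 * 0.068 / 4 = 197.6 m/s

197.6 m/s


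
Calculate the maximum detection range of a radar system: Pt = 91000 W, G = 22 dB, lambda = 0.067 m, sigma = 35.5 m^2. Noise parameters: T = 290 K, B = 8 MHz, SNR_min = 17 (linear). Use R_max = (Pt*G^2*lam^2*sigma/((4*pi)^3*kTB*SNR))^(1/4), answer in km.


G_lin = 10^(22/10) = 158.489319
R^4 = 91000 * 158.489319^2 * 0.067^2 * 35.5 / ((4*pi)^3 * 1.38e-23 * 290 * 8000000.0 * 17)
R^4 = 3.37267e17 m^4
R_max = (3.37267e17)^(1/4) = 24098.7 m = 24.1 km

24.1 km


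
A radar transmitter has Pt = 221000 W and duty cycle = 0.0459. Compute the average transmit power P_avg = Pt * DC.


P_avg = 221000 * 0.0459 = 10143.9 W

10143.9 W


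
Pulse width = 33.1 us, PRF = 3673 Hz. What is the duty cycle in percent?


DC = 33.1e-6 * 3673 * 100 = 12.16%

12.16%


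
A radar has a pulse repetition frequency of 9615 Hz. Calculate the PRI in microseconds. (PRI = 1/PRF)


PRI = 1/9615 = 0.0001040042 s = 104.0 us

104.0 us


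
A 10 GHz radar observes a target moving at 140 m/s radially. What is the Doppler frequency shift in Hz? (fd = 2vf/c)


fd = 2 * 140 * 10000000000.0 / 3e8 = 9333.3 Hz

9333.3 Hz


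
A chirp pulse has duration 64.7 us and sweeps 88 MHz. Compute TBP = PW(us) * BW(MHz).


TBP = 64.7 * 88 = 5693.6

5693.6


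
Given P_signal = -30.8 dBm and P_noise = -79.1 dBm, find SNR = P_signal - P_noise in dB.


SNR = -30.8 - (-79.1) = 48.3 dB

48.3 dB


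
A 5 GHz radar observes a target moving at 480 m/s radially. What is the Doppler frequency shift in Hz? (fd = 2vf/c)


fd = 2 * 480 * 5000000000.0 / 3e8 = 16000.0 Hz

16000.0 Hz


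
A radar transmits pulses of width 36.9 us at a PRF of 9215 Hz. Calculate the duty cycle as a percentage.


DC = 36.9e-6 * 9215 * 100 = 34.0%

34.0%


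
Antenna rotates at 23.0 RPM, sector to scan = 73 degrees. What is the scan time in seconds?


t = 73 / (23.0 * 360) * 60 = 0.53 s

0.53 s


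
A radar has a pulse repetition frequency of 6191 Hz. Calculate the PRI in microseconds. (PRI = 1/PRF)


PRI = 1/6191 = 0.0001615248 s = 161.5 us

161.5 us


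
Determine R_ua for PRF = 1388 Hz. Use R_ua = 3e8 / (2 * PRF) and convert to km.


R_ua = 3e8 / (2 * 1388) = 108069.2 m = 108.1 km

108.1 km


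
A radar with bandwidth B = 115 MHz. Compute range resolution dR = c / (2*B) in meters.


dR = 3e8 / (2 * 115000000.0) = 1.3 m

1.3 m


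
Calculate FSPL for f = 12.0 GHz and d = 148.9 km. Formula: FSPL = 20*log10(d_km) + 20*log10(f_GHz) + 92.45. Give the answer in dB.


20*log10(148.9) = 43.46
20*log10(12.0) = 21.58
FSPL = 157.5 dB

157.5 dB


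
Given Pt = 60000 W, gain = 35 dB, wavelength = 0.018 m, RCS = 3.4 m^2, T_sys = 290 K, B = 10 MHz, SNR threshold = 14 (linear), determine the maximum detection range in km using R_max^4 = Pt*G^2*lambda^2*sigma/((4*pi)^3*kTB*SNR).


G_lin = 10^(35/10) = 3162.27766
R^4 = 60000 * 3162.27766^2 * 0.018^2 * 3.4 / ((4*pi)^3 * 1.38e-23 * 290 * 10000000.0 * 14)
R^4 = 5.94484e17 m^4
R_max = (5.94484e17)^(1/4) = 27767.4 m = 27.8 km

27.8 km


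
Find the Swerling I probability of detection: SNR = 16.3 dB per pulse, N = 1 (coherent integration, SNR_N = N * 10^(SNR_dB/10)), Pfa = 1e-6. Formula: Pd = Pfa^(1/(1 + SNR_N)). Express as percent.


SNR_lin = 10^(16.3/10) = 42.65795
SNR_N = 1 * 42.65795 = 42.65795
1/(1 + SNR_N) = 1/43.65795 = 0.0229053
Pd = (1e-6)^0.0229053 = 0.72873
Pd = 72.9%

72.9%
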